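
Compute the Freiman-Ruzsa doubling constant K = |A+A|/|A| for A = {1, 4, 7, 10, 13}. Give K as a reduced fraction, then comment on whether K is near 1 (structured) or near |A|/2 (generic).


|A| = 5.
Compute A + A by enumerating all 25 pairs.
A + A = {2, 5, 8, 11, 14, 17, 20, 23, 26}, so |A + A| = 9.
K = |A + A| / |A| = 9/5 (already in lowest terms) ≈ 1.8000.
Reference: AP of size 5 gives K = 9/5 ≈ 1.8000; a fully generic set of size 5 gives K ≈ 3.0000.

|A| = 5, |A + A| = 9, K = 9/5.


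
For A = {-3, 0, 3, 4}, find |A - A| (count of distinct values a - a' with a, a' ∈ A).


A - A = {a - a' : a, a' ∈ A}; |A| = 4.
Bounds: 2|A|-1 ≤ |A - A| ≤ |A|² - |A| + 1, i.e. 7 ≤ |A - A| ≤ 13.
Note: 0 ∈ A - A always (from a - a). The set is symmetric: if d ∈ A - A then -d ∈ A - A.
Enumerate nonzero differences d = a - a' with a > a' (then include -d):
Positive differences: {1, 3, 4, 6, 7}
Full difference set: {0} ∪ (positive diffs) ∪ (negative diffs).
|A - A| = 1 + 2·5 = 11 (matches direct enumeration: 11).

|A - A| = 11


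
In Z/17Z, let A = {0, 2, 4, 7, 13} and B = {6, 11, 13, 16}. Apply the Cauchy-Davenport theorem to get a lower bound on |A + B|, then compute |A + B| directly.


Cauchy-Davenport: |A + B| ≥ min(p, |A| + |B| - 1) for A, B nonempty in Z/pZ.
|A| = 5, |B| = 4, p = 17.
CD lower bound = min(17, 5 + 4 - 1) = min(17, 8) = 8.
Compute A + B mod 17 directly:
a = 0: 0+6=6, 0+11=11, 0+13=13, 0+16=16
a = 2: 2+6=8, 2+11=13, 2+13=15, 2+16=1
a = 4: 4+6=10, 4+11=15, 4+13=0, 4+16=3
a = 7: 7+6=13, 7+11=1, 7+13=3, 7+16=6
a = 13: 13+6=2, 13+11=7, 13+13=9, 13+16=12
A + B = {0, 1, 2, 3, 6, 7, 8, 9, 10, 11, 12, 13, 15, 16}, so |A + B| = 14.
Verify: 14 ≥ 8? Yes ✓.

CD lower bound = 8, actual |A + B| = 14.


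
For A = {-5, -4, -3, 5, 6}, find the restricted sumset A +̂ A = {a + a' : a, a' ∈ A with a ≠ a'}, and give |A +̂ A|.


Restricted sumset: A +̂ A = {a + a' : a ∈ A, a' ∈ A, a ≠ a'}.
Equivalently, take A + A and drop any sum 2a that is achievable ONLY as a + a for a ∈ A (i.e. sums representable only with equal summands).
Enumerate pairs (a, a') with a < a' (symmetric, so each unordered pair gives one sum; this covers all a ≠ a'):
  -5 + -4 = -9
  -5 + -3 = -8
  -5 + 5 = 0
  -5 + 6 = 1
  -4 + -3 = -7
  -4 + 5 = 1
  -4 + 6 = 2
  -3 + 5 = 2
  -3 + 6 = 3
  5 + 6 = 11
Collected distinct sums: {-9, -8, -7, 0, 1, 2, 3, 11}
|A +̂ A| = 8
(Reference bound: |A +̂ A| ≥ 2|A| - 3 for |A| ≥ 2, with |A| = 5 giving ≥ 7.)

|A +̂ A| = 8


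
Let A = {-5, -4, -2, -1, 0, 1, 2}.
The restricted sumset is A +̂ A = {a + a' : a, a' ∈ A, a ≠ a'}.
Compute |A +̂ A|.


Restricted sumset: A +̂ A = {a + a' : a ∈ A, a' ∈ A, a ≠ a'}.
Equivalently, take A + A and drop any sum 2a that is achievable ONLY as a + a for a ∈ A (i.e. sums representable only with equal summands).
Enumerate pairs (a, a') with a < a' (symmetric, so each unordered pair gives one sum; this covers all a ≠ a'):
  -5 + -4 = -9
  -5 + -2 = -7
  -5 + -1 = -6
  -5 + 0 = -5
  -5 + 1 = -4
  -5 + 2 = -3
  -4 + -2 = -6
  -4 + -1 = -5
  -4 + 0 = -4
  -4 + 1 = -3
  -4 + 2 = -2
  -2 + -1 = -3
  -2 + 0 = -2
  -2 + 1 = -1
  -2 + 2 = 0
  -1 + 0 = -1
  -1 + 1 = 0
  -1 + 2 = 1
  0 + 1 = 1
  0 + 2 = 2
  1 + 2 = 3
Collected distinct sums: {-9, -7, -6, -5, -4, -3, -2, -1, 0, 1, 2, 3}
|A +̂ A| = 12
(Reference bound: |A +̂ A| ≥ 2|A| - 3 for |A| ≥ 2, with |A| = 7 giving ≥ 11.)

|A +̂ A| = 12


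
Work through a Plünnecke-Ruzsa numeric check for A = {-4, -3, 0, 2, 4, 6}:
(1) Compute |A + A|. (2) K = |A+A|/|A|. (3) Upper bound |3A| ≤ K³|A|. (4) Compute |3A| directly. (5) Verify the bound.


|A| = 6.
Step 1: Compute A + A by enumerating all 36 pairs.
A + A = {-8, -7, -6, -4, -3, -2, -1, 0, 1, 2, 3, 4, 6, 8, 10, 12}, so |A + A| = 16.
Step 2: Doubling constant K = |A + A|/|A| = 16/6 = 16/6 ≈ 2.6667.
Step 3: Plünnecke-Ruzsa gives |3A| ≤ K³·|A| = (2.6667)³ · 6 ≈ 113.7778.
Step 4: Compute 3A = A + A + A directly by enumerating all triples (a,b,c) ∈ A³; |3A| = 27.
Step 5: Check 27 ≤ 113.7778? Yes ✓.

K = 16/6, Plünnecke-Ruzsa bound K³|A| ≈ 113.7778, |3A| = 27, inequality holds.


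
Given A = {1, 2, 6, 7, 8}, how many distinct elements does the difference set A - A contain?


A - A = {a - a' : a, a' ∈ A}; |A| = 5.
Bounds: 2|A|-1 ≤ |A - A| ≤ |A|² - |A| + 1, i.e. 9 ≤ |A - A| ≤ 21.
Note: 0 ∈ A - A always (from a - a). The set is symmetric: if d ∈ A - A then -d ∈ A - A.
Enumerate nonzero differences d = a - a' with a > a' (then include -d):
Positive differences: {1, 2, 4, 5, 6, 7}
Full difference set: {0} ∪ (positive diffs) ∪ (negative diffs).
|A - A| = 1 + 2·6 = 13 (matches direct enumeration: 13).

|A - A| = 13


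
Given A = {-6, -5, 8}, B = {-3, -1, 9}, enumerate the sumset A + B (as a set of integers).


A + B = {a + b : a ∈ A, b ∈ B}.
Enumerate all |A|·|B| = 3·3 = 9 pairs (a, b) and collect distinct sums.
a = -6: -6+-3=-9, -6+-1=-7, -6+9=3
a = -5: -5+-3=-8, -5+-1=-6, -5+9=4
a = 8: 8+-3=5, 8+-1=7, 8+9=17
Collecting distinct sums: A + B = {-9, -8, -7, -6, 3, 4, 5, 7, 17}
|A + B| = 9

A + B = {-9, -8, -7, -6, 3, 4, 5, 7, 17}


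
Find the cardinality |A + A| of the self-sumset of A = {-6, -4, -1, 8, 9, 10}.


A + A = {a + a' : a, a' ∈ A}; |A| = 6.
General bounds: 2|A| - 1 ≤ |A + A| ≤ |A|(|A|+1)/2, i.e. 11 ≤ |A + A| ≤ 21.
Lower bound 2|A|-1 is attained iff A is an arithmetic progression.
Enumerate sums a + a' for a ≤ a' (symmetric, so this suffices):
a = -6: -6+-6=-12, -6+-4=-10, -6+-1=-7, -6+8=2, -6+9=3, -6+10=4
a = -4: -4+-4=-8, -4+-1=-5, -4+8=4, -4+9=5, -4+10=6
a = -1: -1+-1=-2, -1+8=7, -1+9=8, -1+10=9
a = 8: 8+8=16, 8+9=17, 8+10=18
a = 9: 9+9=18, 9+10=19
a = 10: 10+10=20
Distinct sums: {-12, -10, -8, -7, -5, -2, 2, 3, 4, 5, 6, 7, 8, 9, 16, 17, 18, 19, 20}
|A + A| = 19

|A + A| = 19


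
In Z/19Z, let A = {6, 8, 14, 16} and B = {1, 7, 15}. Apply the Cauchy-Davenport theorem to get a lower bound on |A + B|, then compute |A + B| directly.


Cauchy-Davenport: |A + B| ≥ min(p, |A| + |B| - 1) for A, B nonempty in Z/pZ.
|A| = 4, |B| = 3, p = 19.
CD lower bound = min(19, 4 + 3 - 1) = min(19, 6) = 6.
Compute A + B mod 19 directly:
a = 6: 6+1=7, 6+7=13, 6+15=2
a = 8: 8+1=9, 8+7=15, 8+15=4
a = 14: 14+1=15, 14+7=2, 14+15=10
a = 16: 16+1=17, 16+7=4, 16+15=12
A + B = {2, 4, 7, 9, 10, 12, 13, 15, 17}, so |A + B| = 9.
Verify: 9 ≥ 6? Yes ✓.

CD lower bound = 6, actual |A + B| = 9.


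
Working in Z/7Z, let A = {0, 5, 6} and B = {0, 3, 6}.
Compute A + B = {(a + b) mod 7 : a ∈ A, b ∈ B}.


Work in Z/7Z: reduce every sum a + b modulo 7.
Enumerate all 9 pairs:
a = 0: 0+0=0, 0+3=3, 0+6=6
a = 5: 5+0=5, 5+3=1, 5+6=4
a = 6: 6+0=6, 6+3=2, 6+6=5
Distinct residues collected: {0, 1, 2, 3, 4, 5, 6}
|A + B| = 7 (out of 7 total residues).

A + B = {0, 1, 2, 3, 4, 5, 6}


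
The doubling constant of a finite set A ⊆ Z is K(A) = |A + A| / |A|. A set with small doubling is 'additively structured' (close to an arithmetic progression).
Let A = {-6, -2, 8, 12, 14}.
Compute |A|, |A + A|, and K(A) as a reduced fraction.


|A| = 5.
Compute A + A by enumerating all 25 pairs.
A + A = {-12, -8, -4, 2, 6, 8, 10, 12, 16, 20, 22, 24, 26, 28}, so |A + A| = 14.
K = |A + A| / |A| = 14/5 (already in lowest terms) ≈ 2.8000.
Reference: AP of size 5 gives K = 9/5 ≈ 1.8000; a fully generic set of size 5 gives K ≈ 3.0000.

|A| = 5, |A + A| = 14, K = 14/5.


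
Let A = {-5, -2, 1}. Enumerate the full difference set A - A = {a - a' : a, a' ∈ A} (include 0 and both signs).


A - A = {a - a' : a, a' ∈ A}.
Compute a - a' for each ordered pair (a, a'):
a = -5: -5--5=0, -5--2=-3, -5-1=-6
a = -2: -2--5=3, -2--2=0, -2-1=-3
a = 1: 1--5=6, 1--2=3, 1-1=0
Collecting distinct values (and noting 0 appears from a-a):
A - A = {-6, -3, 0, 3, 6}
|A - A| = 5

A - A = {-6, -3, 0, 3, 6}


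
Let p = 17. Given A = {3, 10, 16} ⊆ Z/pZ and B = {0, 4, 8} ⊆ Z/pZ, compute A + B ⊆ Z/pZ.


Work in Z/17Z: reduce every sum a + b modulo 17.
Enumerate all 9 pairs:
a = 3: 3+0=3, 3+4=7, 3+8=11
a = 10: 10+0=10, 10+4=14, 10+8=1
a = 16: 16+0=16, 16+4=3, 16+8=7
Distinct residues collected: {1, 3, 7, 10, 11, 14, 16}
|A + B| = 7 (out of 17 total residues).

A + B = {1, 3, 7, 10, 11, 14, 16}


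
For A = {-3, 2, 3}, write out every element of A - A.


A - A = {a - a' : a, a' ∈ A}.
Compute a - a' for each ordered pair (a, a'):
a = -3: -3--3=0, -3-2=-5, -3-3=-6
a = 2: 2--3=5, 2-2=0, 2-3=-1
a = 3: 3--3=6, 3-2=1, 3-3=0
Collecting distinct values (and noting 0 appears from a-a):
A - A = {-6, -5, -1, 0, 1, 5, 6}
|A - A| = 7

A - A = {-6, -5, -1, 0, 1, 5, 6}


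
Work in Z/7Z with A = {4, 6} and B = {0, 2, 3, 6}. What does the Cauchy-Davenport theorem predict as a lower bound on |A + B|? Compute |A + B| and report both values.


Cauchy-Davenport: |A + B| ≥ min(p, |A| + |B| - 1) for A, B nonempty in Z/pZ.
|A| = 2, |B| = 4, p = 7.
CD lower bound = min(7, 2 + 4 - 1) = min(7, 5) = 5.
Compute A + B mod 7 directly:
a = 4: 4+0=4, 4+2=6, 4+3=0, 4+6=3
a = 6: 6+0=6, 6+2=1, 6+3=2, 6+6=5
A + B = {0, 1, 2, 3, 4, 5, 6}, so |A + B| = 7.
Verify: 7 ≥ 5? Yes ✓.

CD lower bound = 5, actual |A + B| = 7.


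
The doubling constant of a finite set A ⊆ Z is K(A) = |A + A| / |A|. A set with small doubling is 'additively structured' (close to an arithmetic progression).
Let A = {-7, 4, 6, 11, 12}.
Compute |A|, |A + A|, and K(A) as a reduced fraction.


|A| = 5.
Compute A + A by enumerating all 25 pairs.
A + A = {-14, -3, -1, 4, 5, 8, 10, 12, 15, 16, 17, 18, 22, 23, 24}, so |A + A| = 15.
K = |A + A| / |A| = 15/5 = 3/1 ≈ 3.0000.
Reference: AP of size 5 gives K = 9/5 ≈ 1.8000; a fully generic set of size 5 gives K ≈ 3.0000.

|A| = 5, |A + A| = 15, K = 15/5 = 3/1.


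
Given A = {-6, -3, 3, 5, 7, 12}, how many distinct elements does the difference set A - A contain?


A - A = {a - a' : a, a' ∈ A}; |A| = 6.
Bounds: 2|A|-1 ≤ |A - A| ≤ |A|² - |A| + 1, i.e. 11 ≤ |A - A| ≤ 31.
Note: 0 ∈ A - A always (from a - a). The set is symmetric: if d ∈ A - A then -d ∈ A - A.
Enumerate nonzero differences d = a - a' with a > a' (then include -d):
Positive differences: {2, 3, 4, 5, 6, 7, 8, 9, 10, 11, 13, 15, 18}
Full difference set: {0} ∪ (positive diffs) ∪ (negative diffs).
|A - A| = 1 + 2·13 = 27 (matches direct enumeration: 27).

|A - A| = 27


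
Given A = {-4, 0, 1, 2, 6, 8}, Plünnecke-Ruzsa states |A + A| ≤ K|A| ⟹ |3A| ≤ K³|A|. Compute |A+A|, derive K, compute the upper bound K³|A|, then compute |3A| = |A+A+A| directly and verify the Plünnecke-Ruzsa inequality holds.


|A| = 6.
Step 1: Compute A + A by enumerating all 36 pairs.
A + A = {-8, -4, -3, -2, 0, 1, 2, 3, 4, 6, 7, 8, 9, 10, 12, 14, 16}, so |A + A| = 17.
Step 2: Doubling constant K = |A + A|/|A| = 17/6 = 17/6 ≈ 2.8333.
Step 3: Plünnecke-Ruzsa gives |3A| ≤ K³·|A| = (2.8333)³ · 6 ≈ 136.4722.
Step 4: Compute 3A = A + A + A directly by enumerating all triples (a,b,c) ∈ A³; |3A| = 30.
Step 5: Check 30 ≤ 136.4722? Yes ✓.

K = 17/6, Plünnecke-Ruzsa bound K³|A| ≈ 136.4722, |3A| = 30, inequality holds.


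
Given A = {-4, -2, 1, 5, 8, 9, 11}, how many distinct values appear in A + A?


A + A = {a + a' : a, a' ∈ A}; |A| = 7.
General bounds: 2|A| - 1 ≤ |A + A| ≤ |A|(|A|+1)/2, i.e. 13 ≤ |A + A| ≤ 28.
Lower bound 2|A|-1 is attained iff A is an arithmetic progression.
Enumerate sums a + a' for a ≤ a' (symmetric, so this suffices):
a = -4: -4+-4=-8, -4+-2=-6, -4+1=-3, -4+5=1, -4+8=4, -4+9=5, -4+11=7
a = -2: -2+-2=-4, -2+1=-1, -2+5=3, -2+8=6, -2+9=7, -2+11=9
a = 1: 1+1=2, 1+5=6, 1+8=9, 1+9=10, 1+11=12
a = 5: 5+5=10, 5+8=13, 5+9=14, 5+11=16
a = 8: 8+8=16, 8+9=17, 8+11=19
a = 9: 9+9=18, 9+11=20
a = 11: 11+11=22
Distinct sums: {-8, -6, -4, -3, -1, 1, 2, 3, 4, 5, 6, 7, 9, 10, 12, 13, 14, 16, 17, 18, 19, 20, 22}
|A + A| = 23

|A + A| = 23


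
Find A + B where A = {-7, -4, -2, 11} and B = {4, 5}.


A + B = {a + b : a ∈ A, b ∈ B}.
Enumerate all |A|·|B| = 4·2 = 8 pairs (a, b) and collect distinct sums.
a = -7: -7+4=-3, -7+5=-2
a = -4: -4+4=0, -4+5=1
a = -2: -2+4=2, -2+5=3
a = 11: 11+4=15, 11+5=16
Collecting distinct sums: A + B = {-3, -2, 0, 1, 2, 3, 15, 16}
|A + B| = 8

A + B = {-3, -2, 0, 1, 2, 3, 15, 16}


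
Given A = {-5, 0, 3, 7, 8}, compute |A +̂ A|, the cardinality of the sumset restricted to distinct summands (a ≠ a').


Restricted sumset: A +̂ A = {a + a' : a ∈ A, a' ∈ A, a ≠ a'}.
Equivalently, take A + A and drop any sum 2a that is achievable ONLY as a + a for a ∈ A (i.e. sums representable only with equal summands).
Enumerate pairs (a, a') with a < a' (symmetric, so each unordered pair gives one sum; this covers all a ≠ a'):
  -5 + 0 = -5
  -5 + 3 = -2
  -5 + 7 = 2
  -5 + 8 = 3
  0 + 3 = 3
  0 + 7 = 7
  0 + 8 = 8
  3 + 7 = 10
  3 + 8 = 11
  7 + 8 = 15
Collected distinct sums: {-5, -2, 2, 3, 7, 8, 10, 11, 15}
|A +̂ A| = 9
(Reference bound: |A +̂ A| ≥ 2|A| - 3 for |A| ≥ 2, with |A| = 5 giving ≥ 7.)

|A +̂ A| = 9


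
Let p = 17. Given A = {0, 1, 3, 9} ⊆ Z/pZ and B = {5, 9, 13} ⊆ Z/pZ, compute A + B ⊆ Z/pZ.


Work in Z/17Z: reduce every sum a + b modulo 17.
Enumerate all 12 pairs:
a = 0: 0+5=5, 0+9=9, 0+13=13
a = 1: 1+5=6, 1+9=10, 1+13=14
a = 3: 3+5=8, 3+9=12, 3+13=16
a = 9: 9+5=14, 9+9=1, 9+13=5
Distinct residues collected: {1, 5, 6, 8, 9, 10, 12, 13, 14, 16}
|A + B| = 10 (out of 17 total residues).

A + B = {1, 5, 6, 8, 9, 10, 12, 13, 14, 16}


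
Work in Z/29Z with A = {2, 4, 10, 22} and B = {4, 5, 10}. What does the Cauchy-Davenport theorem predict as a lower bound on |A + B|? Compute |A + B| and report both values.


Cauchy-Davenport: |A + B| ≥ min(p, |A| + |B| - 1) for A, B nonempty in Z/pZ.
|A| = 4, |B| = 3, p = 29.
CD lower bound = min(29, 4 + 3 - 1) = min(29, 6) = 6.
Compute A + B mod 29 directly:
a = 2: 2+4=6, 2+5=7, 2+10=12
a = 4: 4+4=8, 4+5=9, 4+10=14
a = 10: 10+4=14, 10+5=15, 10+10=20
a = 22: 22+4=26, 22+5=27, 22+10=3
A + B = {3, 6, 7, 8, 9, 12, 14, 15, 20, 26, 27}, so |A + B| = 11.
Verify: 11 ≥ 6? Yes ✓.

CD lower bound = 6, actual |A + B| = 11.


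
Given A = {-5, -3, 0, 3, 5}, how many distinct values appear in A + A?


A + A = {a + a' : a, a' ∈ A}; |A| = 5.
General bounds: 2|A| - 1 ≤ |A + A| ≤ |A|(|A|+1)/2, i.e. 9 ≤ |A + A| ≤ 15.
Lower bound 2|A|-1 is attained iff A is an arithmetic progression.
Enumerate sums a + a' for a ≤ a' (symmetric, so this suffices):
a = -5: -5+-5=-10, -5+-3=-8, -5+0=-5, -5+3=-2, -5+5=0
a = -3: -3+-3=-6, -3+0=-3, -3+3=0, -3+5=2
a = 0: 0+0=0, 0+3=3, 0+5=5
a = 3: 3+3=6, 3+5=8
a = 5: 5+5=10
Distinct sums: {-10, -8, -6, -5, -3, -2, 0, 2, 3, 5, 6, 8, 10}
|A + A| = 13

|A + A| = 13


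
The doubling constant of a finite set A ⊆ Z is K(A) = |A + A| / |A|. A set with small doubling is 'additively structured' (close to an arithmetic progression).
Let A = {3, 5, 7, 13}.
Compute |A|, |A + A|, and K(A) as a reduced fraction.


|A| = 4.
Compute A + A by enumerating all 16 pairs.
A + A = {6, 8, 10, 12, 14, 16, 18, 20, 26}, so |A + A| = 9.
K = |A + A| / |A| = 9/4 (already in lowest terms) ≈ 2.2500.
Reference: AP of size 4 gives K = 7/4 ≈ 1.7500; a fully generic set of size 4 gives K ≈ 2.5000.

|A| = 4, |A + A| = 9, K = 9/4.


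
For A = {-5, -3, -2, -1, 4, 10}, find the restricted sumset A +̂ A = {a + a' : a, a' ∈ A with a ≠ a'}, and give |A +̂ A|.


Restricted sumset: A +̂ A = {a + a' : a ∈ A, a' ∈ A, a ≠ a'}.
Equivalently, take A + A and drop any sum 2a that is achievable ONLY as a + a for a ∈ A (i.e. sums representable only with equal summands).
Enumerate pairs (a, a') with a < a' (symmetric, so each unordered pair gives one sum; this covers all a ≠ a'):
  -5 + -3 = -8
  -5 + -2 = -7
  -5 + -1 = -6
  -5 + 4 = -1
  -5 + 10 = 5
  -3 + -2 = -5
  -3 + -1 = -4
  -3 + 4 = 1
  -3 + 10 = 7
  -2 + -1 = -3
  -2 + 4 = 2
  -2 + 10 = 8
  -1 + 4 = 3
  -1 + 10 = 9
  4 + 10 = 14
Collected distinct sums: {-8, -7, -6, -5, -4, -3, -1, 1, 2, 3, 5, 7, 8, 9, 14}
|A +̂ A| = 15
(Reference bound: |A +̂ A| ≥ 2|A| - 3 for |A| ≥ 2, with |A| = 6 giving ≥ 9.)

|A +̂ A| = 15


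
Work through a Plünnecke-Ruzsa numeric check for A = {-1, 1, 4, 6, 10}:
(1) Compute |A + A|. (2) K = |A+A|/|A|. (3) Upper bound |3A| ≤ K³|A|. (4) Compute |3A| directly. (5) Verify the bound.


|A| = 5.
Step 1: Compute A + A by enumerating all 25 pairs.
A + A = {-2, 0, 2, 3, 5, 7, 8, 9, 10, 11, 12, 14, 16, 20}, so |A + A| = 14.
Step 2: Doubling constant K = |A + A|/|A| = 14/5 = 14/5 ≈ 2.8000.
Step 3: Plünnecke-Ruzsa gives |3A| ≤ K³·|A| = (2.8000)³ · 5 ≈ 109.7600.
Step 4: Compute 3A = A + A + A directly by enumerating all triples (a,b,c) ∈ A³; |3A| = 26.
Step 5: Check 26 ≤ 109.7600? Yes ✓.

K = 14/5, Plünnecke-Ruzsa bound K³|A| ≈ 109.7600, |3A| = 26, inequality holds.


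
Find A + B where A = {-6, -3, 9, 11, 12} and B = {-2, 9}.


A + B = {a + b : a ∈ A, b ∈ B}.
Enumerate all |A|·|B| = 5·2 = 10 pairs (a, b) and collect distinct sums.
a = -6: -6+-2=-8, -6+9=3
a = -3: -3+-2=-5, -3+9=6
a = 9: 9+-2=7, 9+9=18
a = 11: 11+-2=9, 11+9=20
a = 12: 12+-2=10, 12+9=21
Collecting distinct sums: A + B = {-8, -5, 3, 6, 7, 9, 10, 18, 20, 21}
|A + B| = 10

A + B = {-8, -5, 3, 6, 7, 9, 10, 18, 20, 21}


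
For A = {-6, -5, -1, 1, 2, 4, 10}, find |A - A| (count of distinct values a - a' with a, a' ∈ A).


A - A = {a - a' : a, a' ∈ A}; |A| = 7.
Bounds: 2|A|-1 ≤ |A - A| ≤ |A|² - |A| + 1, i.e. 13 ≤ |A - A| ≤ 43.
Note: 0 ∈ A - A always (from a - a). The set is symmetric: if d ∈ A - A then -d ∈ A - A.
Enumerate nonzero differences d = a - a' with a > a' (then include -d):
Positive differences: {1, 2, 3, 4, 5, 6, 7, 8, 9, 10, 11, 15, 16}
Full difference set: {0} ∪ (positive diffs) ∪ (negative diffs).
|A - A| = 1 + 2·13 = 27 (matches direct enumeration: 27).

|A - A| = 27


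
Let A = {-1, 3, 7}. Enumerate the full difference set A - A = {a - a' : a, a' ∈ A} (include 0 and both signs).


A - A = {a - a' : a, a' ∈ A}.
Compute a - a' for each ordered pair (a, a'):
a = -1: -1--1=0, -1-3=-4, -1-7=-8
a = 3: 3--1=4, 3-3=0, 3-7=-4
a = 7: 7--1=8, 7-3=4, 7-7=0
Collecting distinct values (and noting 0 appears from a-a):
A - A = {-8, -4, 0, 4, 8}
|A - A| = 5

A - A = {-8, -4, 0, 4, 8}


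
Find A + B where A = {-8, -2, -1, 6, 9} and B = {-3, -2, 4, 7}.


A + B = {a + b : a ∈ A, b ∈ B}.
Enumerate all |A|·|B| = 5·4 = 20 pairs (a, b) and collect distinct sums.
a = -8: -8+-3=-11, -8+-2=-10, -8+4=-4, -8+7=-1
a = -2: -2+-3=-5, -2+-2=-4, -2+4=2, -2+7=5
a = -1: -1+-3=-4, -1+-2=-3, -1+4=3, -1+7=6
a = 6: 6+-3=3, 6+-2=4, 6+4=10, 6+7=13
a = 9: 9+-3=6, 9+-2=7, 9+4=13, 9+7=16
Collecting distinct sums: A + B = {-11, -10, -5, -4, -3, -1, 2, 3, 4, 5, 6, 7, 10, 13, 16}
|A + B| = 15

A + B = {-11, -10, -5, -4, -3, -1, 2, 3, 4, 5, 6, 7, 10, 13, 16}


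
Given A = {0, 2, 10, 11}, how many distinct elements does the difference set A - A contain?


A - A = {a - a' : a, a' ∈ A}; |A| = 4.
Bounds: 2|A|-1 ≤ |A - A| ≤ |A|² - |A| + 1, i.e. 7 ≤ |A - A| ≤ 13.
Note: 0 ∈ A - A always (from a - a). The set is symmetric: if d ∈ A - A then -d ∈ A - A.
Enumerate nonzero differences d = a - a' with a > a' (then include -d):
Positive differences: {1, 2, 8, 9, 10, 11}
Full difference set: {0} ∪ (positive diffs) ∪ (negative diffs).
|A - A| = 1 + 2·6 = 13 (matches direct enumeration: 13).

|A - A| = 13


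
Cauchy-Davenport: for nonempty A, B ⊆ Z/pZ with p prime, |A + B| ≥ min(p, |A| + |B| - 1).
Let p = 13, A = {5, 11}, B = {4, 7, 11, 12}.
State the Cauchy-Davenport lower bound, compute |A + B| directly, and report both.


Cauchy-Davenport: |A + B| ≥ min(p, |A| + |B| - 1) for A, B nonempty in Z/pZ.
|A| = 2, |B| = 4, p = 13.
CD lower bound = min(13, 2 + 4 - 1) = min(13, 5) = 5.
Compute A + B mod 13 directly:
a = 5: 5+4=9, 5+7=12, 5+11=3, 5+12=4
a = 11: 11+4=2, 11+7=5, 11+11=9, 11+12=10
A + B = {2, 3, 4, 5, 9, 10, 12}, so |A + B| = 7.
Verify: 7 ≥ 5? Yes ✓.

CD lower bound = 5, actual |A + B| = 7.


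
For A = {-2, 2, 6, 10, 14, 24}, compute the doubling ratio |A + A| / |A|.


|A| = 6.
Compute A + A by enumerating all 36 pairs.
A + A = {-4, 0, 4, 8, 12, 16, 20, 22, 24, 26, 28, 30, 34, 38, 48}, so |A + A| = 15.
K = |A + A| / |A| = 15/6 = 5/2 ≈ 2.5000.
Reference: AP of size 6 gives K = 11/6 ≈ 1.8333; a fully generic set of size 6 gives K ≈ 3.5000.

|A| = 6, |A + A| = 15, K = 15/6 = 5/2.


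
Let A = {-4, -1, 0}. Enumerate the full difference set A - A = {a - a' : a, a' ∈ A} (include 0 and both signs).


A - A = {a - a' : a, a' ∈ A}.
Compute a - a' for each ordered pair (a, a'):
a = -4: -4--4=0, -4--1=-3, -4-0=-4
a = -1: -1--4=3, -1--1=0, -1-0=-1
a = 0: 0--4=4, 0--1=1, 0-0=0
Collecting distinct values (and noting 0 appears from a-a):
A - A = {-4, -3, -1, 0, 1, 3, 4}
|A - A| = 7

A - A = {-4, -3, -1, 0, 1, 3, 4}


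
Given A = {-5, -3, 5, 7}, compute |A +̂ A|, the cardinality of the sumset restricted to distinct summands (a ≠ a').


Restricted sumset: A +̂ A = {a + a' : a ∈ A, a' ∈ A, a ≠ a'}.
Equivalently, take A + A and drop any sum 2a that is achievable ONLY as a + a for a ∈ A (i.e. sums representable only with equal summands).
Enumerate pairs (a, a') with a < a' (symmetric, so each unordered pair gives one sum; this covers all a ≠ a'):
  -5 + -3 = -8
  -5 + 5 = 0
  -5 + 7 = 2
  -3 + 5 = 2
  -3 + 7 = 4
  5 + 7 = 12
Collected distinct sums: {-8, 0, 2, 4, 12}
|A +̂ A| = 5
(Reference bound: |A +̂ A| ≥ 2|A| - 3 for |A| ≥ 2, with |A| = 4 giving ≥ 5.)

|A +̂ A| = 5


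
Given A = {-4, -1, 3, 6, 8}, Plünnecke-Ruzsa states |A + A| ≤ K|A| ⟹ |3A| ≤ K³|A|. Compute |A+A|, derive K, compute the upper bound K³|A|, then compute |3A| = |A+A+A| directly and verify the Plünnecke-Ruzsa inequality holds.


|A| = 5.
Step 1: Compute A + A by enumerating all 25 pairs.
A + A = {-8, -5, -2, -1, 2, 4, 5, 6, 7, 9, 11, 12, 14, 16}, so |A + A| = 14.
Step 2: Doubling constant K = |A + A|/|A| = 14/5 = 14/5 ≈ 2.8000.
Step 3: Plünnecke-Ruzsa gives |3A| ≤ K³·|A| = (2.8000)³ · 5 ≈ 109.7600.
Step 4: Compute 3A = A + A + A directly by enumerating all triples (a,b,c) ∈ A³; |3A| = 28.
Step 5: Check 28 ≤ 109.7600? Yes ✓.

K = 14/5, Plünnecke-Ruzsa bound K³|A| ≈ 109.7600, |3A| = 28, inequality holds.


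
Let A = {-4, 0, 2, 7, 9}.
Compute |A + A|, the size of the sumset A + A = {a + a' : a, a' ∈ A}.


A + A = {a + a' : a, a' ∈ A}; |A| = 5.
General bounds: 2|A| - 1 ≤ |A + A| ≤ |A|(|A|+1)/2, i.e. 9 ≤ |A + A| ≤ 15.
Lower bound 2|A|-1 is attained iff A is an arithmetic progression.
Enumerate sums a + a' for a ≤ a' (symmetric, so this suffices):
a = -4: -4+-4=-8, -4+0=-4, -4+2=-2, -4+7=3, -4+9=5
a = 0: 0+0=0, 0+2=2, 0+7=7, 0+9=9
a = 2: 2+2=4, 2+7=9, 2+9=11
a = 7: 7+7=14, 7+9=16
a = 9: 9+9=18
Distinct sums: {-8, -4, -2, 0, 2, 3, 4, 5, 7, 9, 11, 14, 16, 18}
|A + A| = 14

|A + A| = 14


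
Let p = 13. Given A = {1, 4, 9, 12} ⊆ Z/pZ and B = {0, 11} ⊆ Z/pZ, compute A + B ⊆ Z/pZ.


Work in Z/13Z: reduce every sum a + b modulo 13.
Enumerate all 8 pairs:
a = 1: 1+0=1, 1+11=12
a = 4: 4+0=4, 4+11=2
a = 9: 9+0=9, 9+11=7
a = 12: 12+0=12, 12+11=10
Distinct residues collected: {1, 2, 4, 7, 9, 10, 12}
|A + B| = 7 (out of 13 total residues).

A + B = {1, 2, 4, 7, 9, 10, 12}


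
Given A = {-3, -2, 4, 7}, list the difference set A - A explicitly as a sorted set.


A - A = {a - a' : a, a' ∈ A}.
Compute a - a' for each ordered pair (a, a'):
a = -3: -3--3=0, -3--2=-1, -3-4=-7, -3-7=-10
a = -2: -2--3=1, -2--2=0, -2-4=-6, -2-7=-9
a = 4: 4--3=7, 4--2=6, 4-4=0, 4-7=-3
a = 7: 7--3=10, 7--2=9, 7-4=3, 7-7=0
Collecting distinct values (and noting 0 appears from a-a):
A - A = {-10, -9, -7, -6, -3, -1, 0, 1, 3, 6, 7, 9, 10}
|A - A| = 13

A - A = {-10, -9, -7, -6, -3, -1, 0, 1, 3, 6, 7, 9, 10}


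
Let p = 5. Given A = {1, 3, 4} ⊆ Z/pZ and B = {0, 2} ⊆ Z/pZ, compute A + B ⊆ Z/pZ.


Work in Z/5Z: reduce every sum a + b modulo 5.
Enumerate all 6 pairs:
a = 1: 1+0=1, 1+2=3
a = 3: 3+0=3, 3+2=0
a = 4: 4+0=4, 4+2=1
Distinct residues collected: {0, 1, 3, 4}
|A + B| = 4 (out of 5 total residues).

A + B = {0, 1, 3, 4}


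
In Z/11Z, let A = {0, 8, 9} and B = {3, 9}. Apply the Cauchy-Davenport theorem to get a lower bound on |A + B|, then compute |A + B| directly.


Cauchy-Davenport: |A + B| ≥ min(p, |A| + |B| - 1) for A, B nonempty in Z/pZ.
|A| = 3, |B| = 2, p = 11.
CD lower bound = min(11, 3 + 2 - 1) = min(11, 4) = 4.
Compute A + B mod 11 directly:
a = 0: 0+3=3, 0+9=9
a = 8: 8+3=0, 8+9=6
a = 9: 9+3=1, 9+9=7
A + B = {0, 1, 3, 6, 7, 9}, so |A + B| = 6.
Verify: 6 ≥ 4? Yes ✓.

CD lower bound = 4, actual |A + B| = 6.


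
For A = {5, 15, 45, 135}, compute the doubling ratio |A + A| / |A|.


|A| = 4.
Compute A + A by enumerating all 16 pairs.
A + A = {10, 20, 30, 50, 60, 90, 140, 150, 180, 270}, so |A + A| = 10.
K = |A + A| / |A| = 10/4 = 5/2 ≈ 2.5000.
Reference: AP of size 4 gives K = 7/4 ≈ 1.7500; a fully generic set of size 4 gives K ≈ 2.5000.

|A| = 4, |A + A| = 10, K = 10/4 = 5/2.


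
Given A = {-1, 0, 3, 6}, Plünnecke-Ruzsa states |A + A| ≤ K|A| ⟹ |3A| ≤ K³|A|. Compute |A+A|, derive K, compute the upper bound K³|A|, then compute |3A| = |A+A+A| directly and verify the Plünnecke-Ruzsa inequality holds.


|A| = 4.
Step 1: Compute A + A by enumerating all 16 pairs.
A + A = {-2, -1, 0, 2, 3, 5, 6, 9, 12}, so |A + A| = 9.
Step 2: Doubling constant K = |A + A|/|A| = 9/4 = 9/4 ≈ 2.2500.
Step 3: Plünnecke-Ruzsa gives |3A| ≤ K³·|A| = (2.2500)³ · 4 ≈ 45.5625.
Step 4: Compute 3A = A + A + A directly by enumerating all triples (a,b,c) ∈ A³; |3A| = 16.
Step 5: Check 16 ≤ 45.5625? Yes ✓.

K = 9/4, Plünnecke-Ruzsa bound K³|A| ≈ 45.5625, |3A| = 16, inequality holds.


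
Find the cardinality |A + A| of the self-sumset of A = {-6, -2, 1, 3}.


A + A = {a + a' : a, a' ∈ A}; |A| = 4.
General bounds: 2|A| - 1 ≤ |A + A| ≤ |A|(|A|+1)/2, i.e. 7 ≤ |A + A| ≤ 10.
Lower bound 2|A|-1 is attained iff A is an arithmetic progression.
Enumerate sums a + a' for a ≤ a' (symmetric, so this suffices):
a = -6: -6+-6=-12, -6+-2=-8, -6+1=-5, -6+3=-3
a = -2: -2+-2=-4, -2+1=-1, -2+3=1
a = 1: 1+1=2, 1+3=4
a = 3: 3+3=6
Distinct sums: {-12, -8, -5, -4, -3, -1, 1, 2, 4, 6}
|A + A| = 10

|A + A| = 10


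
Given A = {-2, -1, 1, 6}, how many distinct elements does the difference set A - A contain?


A - A = {a - a' : a, a' ∈ A}; |A| = 4.
Bounds: 2|A|-1 ≤ |A - A| ≤ |A|² - |A| + 1, i.e. 7 ≤ |A - A| ≤ 13.
Note: 0 ∈ A - A always (from a - a). The set is symmetric: if d ∈ A - A then -d ∈ A - A.
Enumerate nonzero differences d = a - a' with a > a' (then include -d):
Positive differences: {1, 2, 3, 5, 7, 8}
Full difference set: {0} ∪ (positive diffs) ∪ (negative diffs).
|A - A| = 1 + 2·6 = 13 (matches direct enumeration: 13).

|A - A| = 13


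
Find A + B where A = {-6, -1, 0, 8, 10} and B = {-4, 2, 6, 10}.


A + B = {a + b : a ∈ A, b ∈ B}.
Enumerate all |A|·|B| = 5·4 = 20 pairs (a, b) and collect distinct sums.
a = -6: -6+-4=-10, -6+2=-4, -6+6=0, -6+10=4
a = -1: -1+-4=-5, -1+2=1, -1+6=5, -1+10=9
a = 0: 0+-4=-4, 0+2=2, 0+6=6, 0+10=10
a = 8: 8+-4=4, 8+2=10, 8+6=14, 8+10=18
a = 10: 10+-4=6, 10+2=12, 10+6=16, 10+10=20
Collecting distinct sums: A + B = {-10, -5, -4, 0, 1, 2, 4, 5, 6, 9, 10, 12, 14, 16, 18, 20}
|A + B| = 16

A + B = {-10, -5, -4, 0, 1, 2, 4, 5, 6, 9, 10, 12, 14, 16, 18, 20}


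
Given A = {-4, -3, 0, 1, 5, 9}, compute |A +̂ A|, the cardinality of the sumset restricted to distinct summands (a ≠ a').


Restricted sumset: A +̂ A = {a + a' : a ∈ A, a' ∈ A, a ≠ a'}.
Equivalently, take A + A and drop any sum 2a that is achievable ONLY as a + a for a ∈ A (i.e. sums representable only with equal summands).
Enumerate pairs (a, a') with a < a' (symmetric, so each unordered pair gives one sum; this covers all a ≠ a'):
  -4 + -3 = -7
  -4 + 0 = -4
  -4 + 1 = -3
  -4 + 5 = 1
  -4 + 9 = 5
  -3 + 0 = -3
  -3 + 1 = -2
  -3 + 5 = 2
  -3 + 9 = 6
  0 + 1 = 1
  0 + 5 = 5
  0 + 9 = 9
  1 + 5 = 6
  1 + 9 = 10
  5 + 9 = 14
Collected distinct sums: {-7, -4, -3, -2, 1, 2, 5, 6, 9, 10, 14}
|A +̂ A| = 11
(Reference bound: |A +̂ A| ≥ 2|A| - 3 for |A| ≥ 2, with |A| = 6 giving ≥ 9.)

|A +̂ A| = 11


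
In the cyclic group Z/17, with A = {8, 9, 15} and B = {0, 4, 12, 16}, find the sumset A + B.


Work in Z/17Z: reduce every sum a + b modulo 17.
Enumerate all 12 pairs:
a = 8: 8+0=8, 8+4=12, 8+12=3, 8+16=7
a = 9: 9+0=9, 9+4=13, 9+12=4, 9+16=8
a = 15: 15+0=15, 15+4=2, 15+12=10, 15+16=14
Distinct residues collected: {2, 3, 4, 7, 8, 9, 10, 12, 13, 14, 15}
|A + B| = 11 (out of 17 total residues).

A + B = {2, 3, 4, 7, 8, 9, 10, 12, 13, 14, 15}


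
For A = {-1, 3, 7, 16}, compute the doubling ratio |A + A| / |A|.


|A| = 4.
Compute A + A by enumerating all 16 pairs.
A + A = {-2, 2, 6, 10, 14, 15, 19, 23, 32}, so |A + A| = 9.
K = |A + A| / |A| = 9/4 (already in lowest terms) ≈ 2.2500.
Reference: AP of size 4 gives K = 7/4 ≈ 1.7500; a fully generic set of size 4 gives K ≈ 2.5000.

|A| = 4, |A + A| = 9, K = 9/4.


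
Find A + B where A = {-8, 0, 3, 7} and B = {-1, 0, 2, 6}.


A + B = {a + b : a ∈ A, b ∈ B}.
Enumerate all |A|·|B| = 4·4 = 16 pairs (a, b) and collect distinct sums.
a = -8: -8+-1=-9, -8+0=-8, -8+2=-6, -8+6=-2
a = 0: 0+-1=-1, 0+0=0, 0+2=2, 0+6=6
a = 3: 3+-1=2, 3+0=3, 3+2=5, 3+6=9
a = 7: 7+-1=6, 7+0=7, 7+2=9, 7+6=13
Collecting distinct sums: A + B = {-9, -8, -6, -2, -1, 0, 2, 3, 5, 6, 7, 9, 13}
|A + B| = 13

A + B = {-9, -8, -6, -2, -1, 0, 2, 3, 5, 6, 7, 9, 13}


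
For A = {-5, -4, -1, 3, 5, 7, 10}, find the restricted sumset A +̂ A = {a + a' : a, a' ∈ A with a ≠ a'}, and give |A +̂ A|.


Restricted sumset: A +̂ A = {a + a' : a ∈ A, a' ∈ A, a ≠ a'}.
Equivalently, take A + A and drop any sum 2a that is achievable ONLY as a + a for a ∈ A (i.e. sums representable only with equal summands).
Enumerate pairs (a, a') with a < a' (symmetric, so each unordered pair gives one sum; this covers all a ≠ a'):
  -5 + -4 = -9
  -5 + -1 = -6
  -5 + 3 = -2
  -5 + 5 = 0
  -5 + 7 = 2
  -5 + 10 = 5
  -4 + -1 = -5
  -4 + 3 = -1
  -4 + 5 = 1
  -4 + 7 = 3
  -4 + 10 = 6
  -1 + 3 = 2
  -1 + 5 = 4
  -1 + 7 = 6
  -1 + 10 = 9
  3 + 5 = 8
  3 + 7 = 10
  3 + 10 = 13
  5 + 7 = 12
  5 + 10 = 15
  7 + 10 = 17
Collected distinct sums: {-9, -6, -5, -2, -1, 0, 1, 2, 3, 4, 5, 6, 8, 9, 10, 12, 13, 15, 17}
|A +̂ A| = 19
(Reference bound: |A +̂ A| ≥ 2|A| - 3 for |A| ≥ 2, with |A| = 7 giving ≥ 11.)

|A +̂ A| = 19


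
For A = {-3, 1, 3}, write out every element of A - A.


A - A = {a - a' : a, a' ∈ A}.
Compute a - a' for each ordered pair (a, a'):
a = -3: -3--3=0, -3-1=-4, -3-3=-6
a = 1: 1--3=4, 1-1=0, 1-3=-2
a = 3: 3--3=6, 3-1=2, 3-3=0
Collecting distinct values (and noting 0 appears from a-a):
A - A = {-6, -4, -2, 0, 2, 4, 6}
|A - A| = 7

A - A = {-6, -4, -2, 0, 2, 4, 6}


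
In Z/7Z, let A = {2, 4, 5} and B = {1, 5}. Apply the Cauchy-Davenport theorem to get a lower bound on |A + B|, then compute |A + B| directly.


Cauchy-Davenport: |A + B| ≥ min(p, |A| + |B| - 1) for A, B nonempty in Z/pZ.
|A| = 3, |B| = 2, p = 7.
CD lower bound = min(7, 3 + 2 - 1) = min(7, 4) = 4.
Compute A + B mod 7 directly:
a = 2: 2+1=3, 2+5=0
a = 4: 4+1=5, 4+5=2
a = 5: 5+1=6, 5+5=3
A + B = {0, 2, 3, 5, 6}, so |A + B| = 5.
Verify: 5 ≥ 4? Yes ✓.

CD lower bound = 4, actual |A + B| = 5.


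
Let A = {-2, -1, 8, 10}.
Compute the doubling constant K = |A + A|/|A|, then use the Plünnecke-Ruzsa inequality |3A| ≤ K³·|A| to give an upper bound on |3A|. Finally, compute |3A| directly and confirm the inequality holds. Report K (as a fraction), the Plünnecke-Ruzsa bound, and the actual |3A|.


|A| = 4.
Step 1: Compute A + A by enumerating all 16 pairs.
A + A = {-4, -3, -2, 6, 7, 8, 9, 16, 18, 20}, so |A + A| = 10.
Step 2: Doubling constant K = |A + A|/|A| = 10/4 = 10/4 ≈ 2.5000.
Step 3: Plünnecke-Ruzsa gives |3A| ≤ K³·|A| = (2.5000)³ · 4 ≈ 62.5000.
Step 4: Compute 3A = A + A + A directly by enumerating all triples (a,b,c) ∈ A³; |3A| = 19.
Step 5: Check 19 ≤ 62.5000? Yes ✓.

K = 10/4, Plünnecke-Ruzsa bound K³|A| ≈ 62.5000, |3A| = 19, inequality holds.


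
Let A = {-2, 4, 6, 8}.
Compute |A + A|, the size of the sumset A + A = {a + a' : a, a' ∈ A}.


A + A = {a + a' : a, a' ∈ A}; |A| = 4.
General bounds: 2|A| - 1 ≤ |A + A| ≤ |A|(|A|+1)/2, i.e. 7 ≤ |A + A| ≤ 10.
Lower bound 2|A|-1 is attained iff A is an arithmetic progression.
Enumerate sums a + a' for a ≤ a' (symmetric, so this suffices):
a = -2: -2+-2=-4, -2+4=2, -2+6=4, -2+8=6
a = 4: 4+4=8, 4+6=10, 4+8=12
a = 6: 6+6=12, 6+8=14
a = 8: 8+8=16
Distinct sums: {-4, 2, 4, 6, 8, 10, 12, 14, 16}
|A + A| = 9

|A + A| = 9


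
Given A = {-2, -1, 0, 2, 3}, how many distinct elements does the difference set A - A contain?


A - A = {a - a' : a, a' ∈ A}; |A| = 5.
Bounds: 2|A|-1 ≤ |A - A| ≤ |A|² - |A| + 1, i.e. 9 ≤ |A - A| ≤ 21.
Note: 0 ∈ A - A always (from a - a). The set is symmetric: if d ∈ A - A then -d ∈ A - A.
Enumerate nonzero differences d = a - a' with a > a' (then include -d):
Positive differences: {1, 2, 3, 4, 5}
Full difference set: {0} ∪ (positive diffs) ∪ (negative diffs).
|A - A| = 1 + 2·5 = 11 (matches direct enumeration: 11).

|A - A| = 11


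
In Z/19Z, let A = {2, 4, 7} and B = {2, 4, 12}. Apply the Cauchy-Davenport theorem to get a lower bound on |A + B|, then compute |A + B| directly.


Cauchy-Davenport: |A + B| ≥ min(p, |A| + |B| - 1) for A, B nonempty in Z/pZ.
|A| = 3, |B| = 3, p = 19.
CD lower bound = min(19, 3 + 3 - 1) = min(19, 5) = 5.
Compute A + B mod 19 directly:
a = 2: 2+2=4, 2+4=6, 2+12=14
a = 4: 4+2=6, 4+4=8, 4+12=16
a = 7: 7+2=9, 7+4=11, 7+12=0
A + B = {0, 4, 6, 8, 9, 11, 14, 16}, so |A + B| = 8.
Verify: 8 ≥ 5? Yes ✓.

CD lower bound = 5, actual |A + B| = 8.


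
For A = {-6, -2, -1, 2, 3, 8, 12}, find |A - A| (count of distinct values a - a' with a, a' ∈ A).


A - A = {a - a' : a, a' ∈ A}; |A| = 7.
Bounds: 2|A|-1 ≤ |A - A| ≤ |A|² - |A| + 1, i.e. 13 ≤ |A - A| ≤ 43.
Note: 0 ∈ A - A always (from a - a). The set is symmetric: if d ∈ A - A then -d ∈ A - A.
Enumerate nonzero differences d = a - a' with a > a' (then include -d):
Positive differences: {1, 3, 4, 5, 6, 8, 9, 10, 13, 14, 18}
Full difference set: {0} ∪ (positive diffs) ∪ (negative diffs).
|A - A| = 1 + 2·11 = 23 (matches direct enumeration: 23).

|A - A| = 23


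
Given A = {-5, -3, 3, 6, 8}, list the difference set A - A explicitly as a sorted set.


A - A = {a - a' : a, a' ∈ A}.
Compute a - a' for each ordered pair (a, a'):
a = -5: -5--5=0, -5--3=-2, -5-3=-8, -5-6=-11, -5-8=-13
a = -3: -3--5=2, -3--3=0, -3-3=-6, -3-6=-9, -3-8=-11
a = 3: 3--5=8, 3--3=6, 3-3=0, 3-6=-3, 3-8=-5
a = 6: 6--5=11, 6--3=9, 6-3=3, 6-6=0, 6-8=-2
a = 8: 8--5=13, 8--3=11, 8-3=5, 8-6=2, 8-8=0
Collecting distinct values (and noting 0 appears from a-a):
A - A = {-13, -11, -9, -8, -6, -5, -3, -2, 0, 2, 3, 5, 6, 8, 9, 11, 13}
|A - A| = 17

A - A = {-13, -11, -9, -8, -6, -5, -3, -2, 0, 2, 3, 5, 6, 8, 9, 11, 13}


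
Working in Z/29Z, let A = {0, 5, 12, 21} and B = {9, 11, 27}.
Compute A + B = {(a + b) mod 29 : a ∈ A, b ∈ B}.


Work in Z/29Z: reduce every sum a + b modulo 29.
Enumerate all 12 pairs:
a = 0: 0+9=9, 0+11=11, 0+27=27
a = 5: 5+9=14, 5+11=16, 5+27=3
a = 12: 12+9=21, 12+11=23, 12+27=10
a = 21: 21+9=1, 21+11=3, 21+27=19
Distinct residues collected: {1, 3, 9, 10, 11, 14, 16, 19, 21, 23, 27}
|A + B| = 11 (out of 29 total residues).

A + B = {1, 3, 9, 10, 11, 14, 16, 19, 21, 23, 27}


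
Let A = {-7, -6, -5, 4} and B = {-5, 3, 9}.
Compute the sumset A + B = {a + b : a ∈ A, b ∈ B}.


A + B = {a + b : a ∈ A, b ∈ B}.
Enumerate all |A|·|B| = 4·3 = 12 pairs (a, b) and collect distinct sums.
a = -7: -7+-5=-12, -7+3=-4, -7+9=2
a = -6: -6+-5=-11, -6+3=-3, -6+9=3
a = -5: -5+-5=-10, -5+3=-2, -5+9=4
a = 4: 4+-5=-1, 4+3=7, 4+9=13
Collecting distinct sums: A + B = {-12, -11, -10, -4, -3, -2, -1, 2, 3, 4, 7, 13}
|A + B| = 12

A + B = {-12, -11, -10, -4, -3, -2, -1, 2, 3, 4, 7, 13}


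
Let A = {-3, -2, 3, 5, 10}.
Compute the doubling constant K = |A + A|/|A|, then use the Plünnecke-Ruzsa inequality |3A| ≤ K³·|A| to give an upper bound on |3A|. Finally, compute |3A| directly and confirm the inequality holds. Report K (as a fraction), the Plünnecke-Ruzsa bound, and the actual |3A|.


|A| = 5.
Step 1: Compute A + A by enumerating all 25 pairs.
A + A = {-6, -5, -4, 0, 1, 2, 3, 6, 7, 8, 10, 13, 15, 20}, so |A + A| = 14.
Step 2: Doubling constant K = |A + A|/|A| = 14/5 = 14/5 ≈ 2.8000.
Step 3: Plünnecke-Ruzsa gives |3A| ≤ K³·|A| = (2.8000)³ · 5 ≈ 109.7600.
Step 4: Compute 3A = A + A + A directly by enumerating all triples (a,b,c) ∈ A³; |3A| = 28.
Step 5: Check 28 ≤ 109.7600? Yes ✓.

K = 14/5, Plünnecke-Ruzsa bound K³|A| ≈ 109.7600, |3A| = 28, inequality holds.


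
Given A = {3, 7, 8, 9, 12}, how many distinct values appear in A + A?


A + A = {a + a' : a, a' ∈ A}; |A| = 5.
General bounds: 2|A| - 1 ≤ |A + A| ≤ |A|(|A|+1)/2, i.e. 9 ≤ |A + A| ≤ 15.
Lower bound 2|A|-1 is attained iff A is an arithmetic progression.
Enumerate sums a + a' for a ≤ a' (symmetric, so this suffices):
a = 3: 3+3=6, 3+7=10, 3+8=11, 3+9=12, 3+12=15
a = 7: 7+7=14, 7+8=15, 7+9=16, 7+12=19
a = 8: 8+8=16, 8+9=17, 8+12=20
a = 9: 9+9=18, 9+12=21
a = 12: 12+12=24
Distinct sums: {6, 10, 11, 12, 14, 15, 16, 17, 18, 19, 20, 21, 24}
|A + A| = 13

|A + A| = 13


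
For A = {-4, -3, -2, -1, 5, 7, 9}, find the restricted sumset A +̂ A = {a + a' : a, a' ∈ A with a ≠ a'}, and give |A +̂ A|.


Restricted sumset: A +̂ A = {a + a' : a ∈ A, a' ∈ A, a ≠ a'}.
Equivalently, take A + A and drop any sum 2a that is achievable ONLY as a + a for a ∈ A (i.e. sums representable only with equal summands).
Enumerate pairs (a, a') with a < a' (symmetric, so each unordered pair gives one sum; this covers all a ≠ a'):
  -4 + -3 = -7
  -4 + -2 = -6
  -4 + -1 = -5
  -4 + 5 = 1
  -4 + 7 = 3
  -4 + 9 = 5
  -3 + -2 = -5
  -3 + -1 = -4
  -3 + 5 = 2
  -3 + 7 = 4
  -3 + 9 = 6
  -2 + -1 = -3
  -2 + 5 = 3
  -2 + 7 = 5
  -2 + 9 = 7
  -1 + 5 = 4
  -1 + 7 = 6
  -1 + 9 = 8
  5 + 7 = 12
  5 + 9 = 14
  7 + 9 = 16
Collected distinct sums: {-7, -6, -5, -4, -3, 1, 2, 3, 4, 5, 6, 7, 8, 12, 14, 16}
|A +̂ A| = 16
(Reference bound: |A +̂ A| ≥ 2|A| - 3 for |A| ≥ 2, with |A| = 7 giving ≥ 11.)

|A +̂ A| = 16


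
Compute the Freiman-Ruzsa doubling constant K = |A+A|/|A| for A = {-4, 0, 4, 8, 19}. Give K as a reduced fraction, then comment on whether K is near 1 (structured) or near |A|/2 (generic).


|A| = 5.
Compute A + A by enumerating all 25 pairs.
A + A = {-8, -4, 0, 4, 8, 12, 15, 16, 19, 23, 27, 38}, so |A + A| = 12.
K = |A + A| / |A| = 12/5 (already in lowest terms) ≈ 2.4000.
Reference: AP of size 5 gives K = 9/5 ≈ 1.8000; a fully generic set of size 5 gives K ≈ 3.0000.

|A| = 5, |A + A| = 12, K = 12/5.


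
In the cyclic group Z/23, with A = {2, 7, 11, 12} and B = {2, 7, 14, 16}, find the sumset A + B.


Work in Z/23Z: reduce every sum a + b modulo 23.
Enumerate all 16 pairs:
a = 2: 2+2=4, 2+7=9, 2+14=16, 2+16=18
a = 7: 7+2=9, 7+7=14, 7+14=21, 7+16=0
a = 11: 11+2=13, 11+7=18, 11+14=2, 11+16=4
a = 12: 12+2=14, 12+7=19, 12+14=3, 12+16=5
Distinct residues collected: {0, 2, 3, 4, 5, 9, 13, 14, 16, 18, 19, 21}
|A + B| = 12 (out of 23 total residues).

A + B = {0, 2, 3, 4, 5, 9, 13, 14, 16, 18, 19, 21}


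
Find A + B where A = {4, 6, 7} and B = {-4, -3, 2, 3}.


A + B = {a + b : a ∈ A, b ∈ B}.
Enumerate all |A|·|B| = 3·4 = 12 pairs (a, b) and collect distinct sums.
a = 4: 4+-4=0, 4+-3=1, 4+2=6, 4+3=7
a = 6: 6+-4=2, 6+-3=3, 6+2=8, 6+3=9
a = 7: 7+-4=3, 7+-3=4, 7+2=9, 7+3=10
Collecting distinct sums: A + B = {0, 1, 2, 3, 4, 6, 7, 8, 9, 10}
|A + B| = 10

A + B = {0, 1, 2, 3, 4, 6, 7, 8, 9, 10}


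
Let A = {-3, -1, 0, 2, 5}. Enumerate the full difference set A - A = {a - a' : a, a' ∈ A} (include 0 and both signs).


A - A = {a - a' : a, a' ∈ A}.
Compute a - a' for each ordered pair (a, a'):
a = -3: -3--3=0, -3--1=-2, -3-0=-3, -3-2=-5, -3-5=-8
a = -1: -1--3=2, -1--1=0, -1-0=-1, -1-2=-3, -1-5=-6
a = 0: 0--3=3, 0--1=1, 0-0=0, 0-2=-2, 0-5=-5
a = 2: 2--3=5, 2--1=3, 2-0=2, 2-2=0, 2-5=-3
a = 5: 5--3=8, 5--1=6, 5-0=5, 5-2=3, 5-5=0
Collecting distinct values (and noting 0 appears from a-a):
A - A = {-8, -6, -5, -3, -2, -1, 0, 1, 2, 3, 5, 6, 8}
|A - A| = 13

A - A = {-8, -6, -5, -3, -2, -1, 0, 1, 2, 3, 5, 6, 8}
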